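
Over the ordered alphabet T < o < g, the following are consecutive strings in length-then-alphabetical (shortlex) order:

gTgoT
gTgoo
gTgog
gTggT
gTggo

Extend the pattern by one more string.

Find the rightmost character of gTggo below g, bump it to the next letter, and reset everything to its right to T.

gTggg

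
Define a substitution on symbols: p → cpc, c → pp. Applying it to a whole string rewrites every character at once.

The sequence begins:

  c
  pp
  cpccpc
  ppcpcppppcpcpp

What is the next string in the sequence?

Rewriting the 14 symbols of ppcpcppppcpcpp one by one yields cpc cpc pp cpc pp cpc cpc cpc cpc pp cpc pp cpc cpc; concatenated:

cpccpcppcpcppcpccpccpccpcppcpcppcpccpc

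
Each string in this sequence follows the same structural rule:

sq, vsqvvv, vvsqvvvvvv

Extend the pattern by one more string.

Every step adds v to the front and vvv to the end of the previous string.
Applying this once more to vvsqvvvvvv:

vvvsqvvvvvvvvv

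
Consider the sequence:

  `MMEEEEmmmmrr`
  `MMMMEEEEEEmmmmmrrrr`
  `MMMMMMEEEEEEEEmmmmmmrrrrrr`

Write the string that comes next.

MMMMMMMMEEEEEEEEEEmmmmmmmrrrrrrrr

Reading off run lengths: M runs 2, 4, 6; E runs 4, 6, 8; m runs 4, 5, 6; r runs 2, 4, 6 — each is linear in n (n = 1, 2, …).
Setting n = 4 gives 8, 10, 7, 8 characters in each block.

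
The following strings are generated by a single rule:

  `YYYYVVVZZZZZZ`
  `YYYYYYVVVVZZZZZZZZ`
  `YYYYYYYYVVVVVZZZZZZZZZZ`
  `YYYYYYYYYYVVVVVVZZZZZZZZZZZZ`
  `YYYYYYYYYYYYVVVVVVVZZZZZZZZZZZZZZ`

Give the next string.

YYYYYYYYYYYYYYVVVVVVVVZZZZZZZZZZZZZZZZ

Each string has the form Y^{2n-2} V^{n} Z^{2n}, where the shown terms are n = 3, 4, 5, 6, 7.
At n = 8 the blocks have lengths 14, 8, 16.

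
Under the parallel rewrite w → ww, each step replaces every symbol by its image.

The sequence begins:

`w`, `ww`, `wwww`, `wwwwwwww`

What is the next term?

Apply φ to wwwwwwww symbol by symbol: w→ww, w→ww, w→ww, w→ww, w→ww, w→ww, w→ww, w→ww; joined: ww ww ww ww ww ww ww ww.

wwwwwwwwwwwwwwww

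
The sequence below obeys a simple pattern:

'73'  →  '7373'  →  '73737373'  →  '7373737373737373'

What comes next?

73737373737373737373737373737373

s(k+1) = s(k)·s(k) — each term doubles the last.
So the next term is two copies of 7373737373737373.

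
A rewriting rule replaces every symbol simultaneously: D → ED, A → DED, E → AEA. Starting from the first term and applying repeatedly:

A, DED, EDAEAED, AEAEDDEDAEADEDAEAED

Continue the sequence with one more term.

DEDAEADEDAEAEDEDAEAEDDEDAEADEDEDAEAEDDEDAEADEDAEAED

φ(AEAEDDEDAEADEDAEAED) expands symbol-by-symbol to DED AEA DED AEA ED ED AEA ED DED AEA DED ED AEA ED DED AEA DED AEA ED; joining the 19 pieces gives the next term.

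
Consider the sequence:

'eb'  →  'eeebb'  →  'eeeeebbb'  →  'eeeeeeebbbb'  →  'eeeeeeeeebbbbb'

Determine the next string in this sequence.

Reading off run lengths: e runs 1, 3, 5, 7, 9; b runs 1, 2, 3, 4, 5 — each is linear in n (n = 1, 2, …).
At n = 6 the blocks have lengths 11, 6.

eeeeeeeeeeebbbbbb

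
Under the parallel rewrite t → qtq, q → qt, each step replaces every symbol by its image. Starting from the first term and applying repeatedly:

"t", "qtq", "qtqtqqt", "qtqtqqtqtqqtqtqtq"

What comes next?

qtqtqqtqtqqtqtqtqqtqtqqtqtqtqqtqtqqtqtqqt

Applying the rule to each of the 17 symbols of qtqtqqtqtqqtqtqtq gives the pieces qt qtq qt qtq qt qt qtq qt qtq qt qt qtq qt qtq qt qtq qt, which concatenate to the answer.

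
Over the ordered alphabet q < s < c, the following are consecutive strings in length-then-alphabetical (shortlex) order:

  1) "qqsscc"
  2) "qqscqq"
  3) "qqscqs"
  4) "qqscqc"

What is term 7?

qqscsc

Continuing the enumeration 3 steps past qqscqc: qqscqc → qqscsq → qqscss → (answer).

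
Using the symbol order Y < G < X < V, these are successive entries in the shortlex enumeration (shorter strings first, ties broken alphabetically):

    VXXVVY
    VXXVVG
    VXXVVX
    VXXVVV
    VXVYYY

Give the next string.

Treat VXVYYY as a base-4 numeral over the given alphabet and add one, carrying through any trailing V's.

VXVYYG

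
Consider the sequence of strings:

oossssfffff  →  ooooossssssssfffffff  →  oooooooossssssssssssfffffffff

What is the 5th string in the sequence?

oooooooooooooossssssssssssssssssssfffffffffffff

The n-th term is 3n-1 o's then 4n s's then 2n+3 f's (n = 1, 2, …).
Setting n = 5 gives 14, 20, 13 characters in each block.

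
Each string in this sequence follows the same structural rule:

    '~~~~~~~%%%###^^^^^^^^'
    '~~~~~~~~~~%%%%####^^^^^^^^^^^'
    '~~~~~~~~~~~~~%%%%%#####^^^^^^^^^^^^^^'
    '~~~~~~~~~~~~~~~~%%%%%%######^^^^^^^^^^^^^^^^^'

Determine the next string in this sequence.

~~~~~~~~~~~~~~~~~~~%%%%%%%#######^^^^^^^^^^^^^^^^^^^^

Each string has the form ~^{3n+1} %^{n+1} #^{n+1} ^^{3n+2}, where the shown terms are n = 2, 3, 4, 5.
At n = 6 the blocks have lengths 19, 7, 7, 20.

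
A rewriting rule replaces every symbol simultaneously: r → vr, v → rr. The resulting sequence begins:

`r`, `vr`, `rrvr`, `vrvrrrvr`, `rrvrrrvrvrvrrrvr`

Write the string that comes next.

φ(rrvrrrvrvrvrrrvr) expands symbol-by-symbol to vr vr rr vr vr vr rr vr rr vr rr vr vr vr rr vr; joining the 16 pieces gives the next term.

vrvrrrvrvrvrrrvrrrvrrrvrvrvrrrvr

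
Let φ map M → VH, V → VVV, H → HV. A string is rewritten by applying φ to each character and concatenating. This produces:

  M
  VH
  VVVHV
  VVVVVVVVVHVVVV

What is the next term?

Replace each of the 14 characters of VVVVVVVVVHVVVV in place — VVV VVV VVV VVV VVV VVV VVV VVV VVV HV VVV VVV VVV VVV — and concatenate.

VVVVVVVVVVVVVVVVVVVVVVVVVVVHVVVVVVVVVVVVV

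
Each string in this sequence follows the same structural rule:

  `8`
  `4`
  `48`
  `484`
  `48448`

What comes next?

Each term (from the third on) is the previous term followed by the one before it: term 3 = 4·8 = 48.
So term 6 is 48448·484.

48448484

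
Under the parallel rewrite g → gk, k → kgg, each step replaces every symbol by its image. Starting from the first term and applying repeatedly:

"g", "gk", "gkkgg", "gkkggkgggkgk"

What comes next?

gkkggkgggkgkkgggkgkgkkgggkkgg

Rewriting each symbol of gkkggkgggkgk: g→gk, k→kgg, k→kgg, g→gk, g→gk, k→kgg, g→gk, g→gk, g→gk, k→kgg, g→gk, k→kgg, which concatenates to gk kgg kgg gk gk kgg gk gk gk kgg gk kgg.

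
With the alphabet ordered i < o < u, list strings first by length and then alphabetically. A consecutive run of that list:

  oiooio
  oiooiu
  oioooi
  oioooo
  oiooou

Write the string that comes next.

oiooui

The successor of oiooou increments the rightmost position that isn't already u and resets every position after it to i.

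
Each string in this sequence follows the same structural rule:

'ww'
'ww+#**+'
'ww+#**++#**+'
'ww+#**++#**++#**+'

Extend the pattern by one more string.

ww+#**++#**++#**++#**+

Every step adds +#**+ to the end: s(k+1) = s(k)·+#**+.
One more step from ww+#**++#**++#**+ gives the answer.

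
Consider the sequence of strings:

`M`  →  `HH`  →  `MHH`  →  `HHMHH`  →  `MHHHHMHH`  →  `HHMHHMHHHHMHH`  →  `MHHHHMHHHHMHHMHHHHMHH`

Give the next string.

HHMHHMHHHHMHHMHHHHMHHHHMHHMHHHHMHH

From term 3 onward, concatenate the second-to-last term with the last: M·HH = MHH, HH·MHH = HHMHH, …
So term 8 is HHMHHMHHHHMHH·MHHHHMHHHHMHHMHHHHMHH.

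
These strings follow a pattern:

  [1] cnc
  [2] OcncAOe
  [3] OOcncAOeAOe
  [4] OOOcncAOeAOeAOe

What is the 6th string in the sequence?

OOOOOcncAOeAOeAOeAOeAOe

Every step adds O to the front and AOe to the end of the previous string.
From OOOcncAOeAOeAOe, 2 further steps: OOOcncAOeAOeAOe → OOOOcncAOeAOeAOeAOe → (answer).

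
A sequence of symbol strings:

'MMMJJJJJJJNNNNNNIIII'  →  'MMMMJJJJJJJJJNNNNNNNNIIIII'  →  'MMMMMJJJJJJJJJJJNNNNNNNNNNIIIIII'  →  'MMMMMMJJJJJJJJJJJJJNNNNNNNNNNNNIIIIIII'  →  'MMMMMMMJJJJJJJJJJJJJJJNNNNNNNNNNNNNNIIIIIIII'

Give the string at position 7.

MMMMMMMMMJJJJJJJJJJJJJJJJJJJNNNNNNNNNNNNNNNNNNIIIIIIIIII

Term n consists of n M's, followed by 2n+1 J's, followed by 2n N's, followed by n+1 I's, where the shown terms are n = 3, 4, 5, 6, 7.
At n = 9 the blocks have lengths 9, 19, 18, 10.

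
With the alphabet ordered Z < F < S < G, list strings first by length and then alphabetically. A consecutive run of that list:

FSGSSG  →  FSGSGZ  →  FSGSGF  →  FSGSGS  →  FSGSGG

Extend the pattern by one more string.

Find the rightmost character of FSGSGG below G, bump it to the next letter, and reset everything to its right to Z.

FSGGZZ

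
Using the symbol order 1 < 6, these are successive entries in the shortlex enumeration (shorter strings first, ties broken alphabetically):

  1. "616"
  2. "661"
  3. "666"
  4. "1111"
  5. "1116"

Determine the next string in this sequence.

1161

The successor of 1116 increments the rightmost position that isn't already 6 and resets every position after it to 1.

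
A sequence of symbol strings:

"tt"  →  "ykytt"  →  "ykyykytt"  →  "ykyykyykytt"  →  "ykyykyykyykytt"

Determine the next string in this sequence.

The strings grow by a fixed prefix yky each time.
Applying this once more to ykyykyykyykytt:

ykyykyykyykyykytt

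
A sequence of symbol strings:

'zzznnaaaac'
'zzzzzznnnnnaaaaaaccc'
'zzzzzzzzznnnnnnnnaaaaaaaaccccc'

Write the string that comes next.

zzzzzzzzzzzznnnnnnnnnnnaaaaaaaaaaccccccc

Term n consists of 3n z's, followed by 3n-1 n's, followed by 2n+2 a's, followed by 2n-1 c's (n = 1, 2, …).
At n = 4 the blocks have lengths 12, 11, 10, 7.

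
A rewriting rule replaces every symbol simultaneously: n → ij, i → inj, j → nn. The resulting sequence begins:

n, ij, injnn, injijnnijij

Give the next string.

injijnninjnnijijinjnninjnn

Rewriting each symbol of injijnnijij: i→inj, n→ij, j→nn, i→inj, j→nn, n→ij, n→ij, i→inj, j→nn, i→inj, j→nn, which concatenates to inj ij nn inj nn ij ij inj nn inj nn.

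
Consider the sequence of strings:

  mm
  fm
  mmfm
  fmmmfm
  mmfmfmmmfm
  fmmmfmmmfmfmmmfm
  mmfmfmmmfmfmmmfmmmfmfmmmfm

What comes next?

This is a Fibonacci-style word recurrence s(k) = s(k−2)·s(k−1): e.g. mm·fm = mmfm.
Continuing: fmmmfmmmfmfmmmfm · mmfmfmmmfmfmmmfmmmfmfmmmfm gives term 8.

fmmmfmmmfmfmmmfmmmfmfmmmfmfmmmfmmmfmfmmmfm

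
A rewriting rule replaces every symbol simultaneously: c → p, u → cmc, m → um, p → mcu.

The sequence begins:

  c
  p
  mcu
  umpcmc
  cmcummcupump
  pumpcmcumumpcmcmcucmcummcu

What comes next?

φ(pumpcmcumumpcmcmcucmcummcu) expands symbol-by-symbol to mcu cmc um mcu p um p cmc um cmc um mcu p um p um p cmc p um p cmc um um p cmc; joining the 26 pieces gives the next term.

mcucmcummcupumpcmcumcmcummcupumpumpcmcpumpcmcumumpcmc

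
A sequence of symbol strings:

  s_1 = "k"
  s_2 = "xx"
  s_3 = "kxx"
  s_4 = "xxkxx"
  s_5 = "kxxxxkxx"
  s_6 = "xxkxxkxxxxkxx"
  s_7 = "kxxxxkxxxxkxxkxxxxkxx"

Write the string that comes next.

From term 3 onward, concatenate the second-to-last term with the last: k·xx = kxx, xx·kxx = xxkxx, …
So term 8 is xxkxxkxxxxkxx·kxxxxkxxxxkxxkxxxxkxx.

xxkxxkxxxxkxxkxxxxkxxxxkxxkxxxxkxx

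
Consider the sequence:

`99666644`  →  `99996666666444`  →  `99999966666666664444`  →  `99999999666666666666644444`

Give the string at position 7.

99999999999999666666666666666666666644444444

Each string has the form 9^{2n} 6^{3n+1} 4^{n+1} (n = 1, 2, …).
At n = 7 the blocks have lengths 14, 22, 8.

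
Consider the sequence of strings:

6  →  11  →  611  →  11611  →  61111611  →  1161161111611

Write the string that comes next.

611116111161161111611

From term 3 onward, concatenate the second-to-last term with the last: 6·11 = 611, 11·611 = 11611, …
So term 7 is 61111611·1161161111611.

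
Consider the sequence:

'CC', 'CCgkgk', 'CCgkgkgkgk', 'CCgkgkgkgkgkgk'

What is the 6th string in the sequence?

CCgkgkgkgkgkgkgkgkgkgk

Every step adds gkgk to the end: s(k+1) = s(k)·gkgk.
From CCgkgkgkgkgkgk, 2 further steps: CCgkgkgkgkgkgk → CCgkgkgkgkgkgkgkgk → (answer).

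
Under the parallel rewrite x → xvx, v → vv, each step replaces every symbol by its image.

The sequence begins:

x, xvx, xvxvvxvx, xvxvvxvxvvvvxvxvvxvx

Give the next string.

Rewriting the 20 symbols of xvxvvxvxvvvvxvxvvxvx one by one yields xvx vv xvx vv vv xvx vv xvx vv vv vv vv xvx vv xvx vv vv xvx vv xvx; concatenated:

xvxvvxvxvvvvxvxvvxvxvvvvvvvvxvxvvxvxvvvvxvxvvxvx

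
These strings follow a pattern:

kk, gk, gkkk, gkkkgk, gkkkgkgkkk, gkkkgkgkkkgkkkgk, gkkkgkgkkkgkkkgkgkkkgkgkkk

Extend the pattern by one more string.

gkkkgkgkkkgkkkgkgkkkgkgkkkgkkkgkgkkkgkkkgk

From term 3 onward, concatenate the last term with the second-to-last: gk·kk = gkkk, gkkk·gk = gkkkgk, …
The next term joins gkkkgkgkkkgkkkgkgkkkgkgkkk and gkkkgkgkkkgkkkgk.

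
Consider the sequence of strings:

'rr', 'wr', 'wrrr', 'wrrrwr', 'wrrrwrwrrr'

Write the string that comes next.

From term 3 onward, concatenate the last term with the second-to-last: wr·rr = wrrr, wrrr·wr = wrrrwr, …
So term 6 is wrrrwrwrrr·wrrrwr.

wrrrwrwrrrwrrrwr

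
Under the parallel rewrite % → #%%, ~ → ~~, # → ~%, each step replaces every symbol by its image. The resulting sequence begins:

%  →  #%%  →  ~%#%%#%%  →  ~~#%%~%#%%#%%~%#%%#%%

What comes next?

~~~~~%#%%#%%~~#%%~%#%%#%%~%#%%#%%~~#%%~%#%%#%%~%#%%#%%

Applying the rule to each of the 21 symbols of ~~#%%~%#%%#%%~%#%%#%% gives the pieces ~~ ~~ ~% #%% #%% ~~ #%% ~% #%% #%% ~% #%% #%% ~~ #%% ~% #%% #%% ~% #%% #%%, which concatenate to the answer.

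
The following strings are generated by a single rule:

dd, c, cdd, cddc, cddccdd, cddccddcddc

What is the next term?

From term 3 onward, concatenate the last term with the second-to-last: c·dd = cdd, cdd·c = cddc, …
So term 7 is cddccddcddc·cddccdd.

cddccddcddccddccdd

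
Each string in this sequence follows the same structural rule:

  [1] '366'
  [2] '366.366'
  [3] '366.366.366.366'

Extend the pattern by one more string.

Each string is two copies of the previous one joined by '.'.
So the next term is two copies of 366.366.366.366 with '.' between the halves.

366.366.366.366.366.366.366.366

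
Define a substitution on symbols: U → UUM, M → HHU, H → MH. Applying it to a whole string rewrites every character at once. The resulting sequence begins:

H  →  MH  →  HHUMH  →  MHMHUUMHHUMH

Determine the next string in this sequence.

Rewriting each symbol of MHMHUUMHHUMH: M→HHU, H→MH, M→HHU, H→MH, U→UUM, U→UUM, M→HHU, H→MH, H→MH, U→UUM, M→HHU, H→MH, which concatenates to HHU MH HHU MH UUM UUM HHU MH MH UUM HHU MH.

HHUMHHHUMHUUMUUMHHUMHMHUUMHHUMH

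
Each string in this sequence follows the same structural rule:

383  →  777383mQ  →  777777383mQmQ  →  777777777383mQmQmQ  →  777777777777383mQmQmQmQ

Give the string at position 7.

777777777777777777383mQmQmQmQmQmQ

Each term wraps the previous one in 777 on the left and mQ on the right.
From 777777777777383mQmQmQmQ, 2 further steps: 777777777777383mQmQmQmQ → 777777777777777383mQmQmQmQmQ → (answer).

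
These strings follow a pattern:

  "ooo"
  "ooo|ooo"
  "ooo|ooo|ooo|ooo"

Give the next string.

ooo|ooo|ooo|ooo|ooo|ooo|ooo|ooo

Each string is two copies of the previous one joined by '|'.
One more doubling of ooo|ooo|ooo|ooo gives the answer.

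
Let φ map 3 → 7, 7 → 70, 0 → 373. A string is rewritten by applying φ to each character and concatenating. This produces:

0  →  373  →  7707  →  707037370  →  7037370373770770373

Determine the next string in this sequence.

Rewriting the 19 symbols of 7037370373770770373 one by one yields 70 373 7 70 7 70 373 7 70 7 70 70 373 70 70 373 7 70 7; concatenated:

703737707703737707707037370703737707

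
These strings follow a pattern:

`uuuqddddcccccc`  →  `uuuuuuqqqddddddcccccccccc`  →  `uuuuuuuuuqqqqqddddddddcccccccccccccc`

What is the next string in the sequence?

uuuuuuuuuuuuqqqqqqqddddddddddcccccccccccccccccc

Reading off run lengths: u runs 3, 6, 9; q runs 1, 3, 5; d runs 4, 6, 8; c runs 6, 10, 14 — each is linear in n (n = 1, 2, …).
At n = 4 the blocks have lengths 12, 7, 10, 18.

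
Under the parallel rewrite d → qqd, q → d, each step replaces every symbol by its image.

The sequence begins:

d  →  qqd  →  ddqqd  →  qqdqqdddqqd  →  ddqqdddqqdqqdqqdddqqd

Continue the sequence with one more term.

φ(ddqqdddqqdqqdqqdddqqd) expands symbol-by-symbol to qqd qqd d d qqd qqd qqd d d qqd d d qqd d d qqd qqd qqd d d qqd; joining the 21 pieces gives the next term.

qqdqqdddqqdqqdqqdddqqdddqqdddqqdqqdqqdddqqd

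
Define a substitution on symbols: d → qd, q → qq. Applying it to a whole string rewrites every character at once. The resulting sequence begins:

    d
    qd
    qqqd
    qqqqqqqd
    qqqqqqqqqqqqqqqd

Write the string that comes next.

Replace each of the 16 characters of qqqqqqqqqqqqqqqd in place — qq qq qq qq qq qq qq qq qq qq qq qq qq qq qq qd — and concatenate.

qqqqqqqqqqqqqqqqqqqqqqqqqqqqqqqd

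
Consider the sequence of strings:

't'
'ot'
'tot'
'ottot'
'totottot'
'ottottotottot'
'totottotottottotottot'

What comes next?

Each term (from the third on) is the two preceding terms concatenated in order: term 3 = t·ot = tot.
So term 8 is ottottotottot·totottotottottotottot.

ottottotottottotottotottottotottot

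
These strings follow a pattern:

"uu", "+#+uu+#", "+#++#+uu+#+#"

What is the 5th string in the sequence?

+#++#++#++#+uu+#+#+#+#

s(k+1) = +#+·s(k)·+#, so each term gains +#+ as a prefix and +# as a suffix.
From +#++#+uu+#+#, 2 further steps: +#++#+uu+#+# → +#++#++#+uu+#+#+# → (answer).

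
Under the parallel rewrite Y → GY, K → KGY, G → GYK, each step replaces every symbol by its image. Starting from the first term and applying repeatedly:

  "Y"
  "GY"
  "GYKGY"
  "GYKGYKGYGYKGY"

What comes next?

Applying the rule to each of the 13 symbols of GYKGYKGYGYKGY gives the pieces GYK GY KGY GYK GY KGY GYK GY GYK GY KGY GYK GY, which concatenate to the answer.

GYKGYKGYGYKGYKGYGYKGYGYKGYKGYGYKGY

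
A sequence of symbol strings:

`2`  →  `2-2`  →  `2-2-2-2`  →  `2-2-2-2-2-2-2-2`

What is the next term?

Each string is two copies of the previous one joined by '-'.
Doubling 2-2-2-2-2-2-2-2 with '-' between the halves:

2-2-2-2-2-2-2-2-2-2-2-2-2-2-2-2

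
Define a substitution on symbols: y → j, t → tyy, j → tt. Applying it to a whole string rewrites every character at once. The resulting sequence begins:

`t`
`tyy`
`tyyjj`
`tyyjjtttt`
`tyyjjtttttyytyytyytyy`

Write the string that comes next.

Rewriting the 21 symbols of tyyjjtttttyytyytyytyy one by one yields tyy j j tt tt tyy tyy tyy tyy tyy j j tyy j j tyy j j tyy j j; concatenated:

tyyjjtttttyytyytyytyytyyjjtyyjjtyyjjtyyjj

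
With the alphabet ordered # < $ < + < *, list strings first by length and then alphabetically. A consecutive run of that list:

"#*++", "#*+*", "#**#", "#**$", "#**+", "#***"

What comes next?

Treat #*** as a base-4 numeral over the given alphabet and add one, carrying through any trailing *'s.

$###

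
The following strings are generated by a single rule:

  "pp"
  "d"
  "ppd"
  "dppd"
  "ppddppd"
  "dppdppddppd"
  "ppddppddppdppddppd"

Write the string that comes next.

Each term (from the third on) is the two preceding terms concatenated in order: term 3 = pp·d = ppd.
The next term joins dppdppddppd and ppddppddppdppddppd.

dppdppddppdppddppddppdppddppd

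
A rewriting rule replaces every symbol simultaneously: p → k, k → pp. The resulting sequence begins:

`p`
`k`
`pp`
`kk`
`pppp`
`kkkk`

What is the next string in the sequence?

pppppppp

Rewriting each symbol of kkkk: k→pp, k→pp, k→pp, k→pp, which concatenates to pp pp pp pp.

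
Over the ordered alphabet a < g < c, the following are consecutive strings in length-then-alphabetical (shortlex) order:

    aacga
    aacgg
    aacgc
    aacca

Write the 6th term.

aaccc

Advancing 2 positions from aacca through aacca → aaccg reaches term 6.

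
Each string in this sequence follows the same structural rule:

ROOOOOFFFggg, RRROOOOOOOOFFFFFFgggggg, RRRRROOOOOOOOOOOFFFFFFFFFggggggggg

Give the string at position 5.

RRRRRRRRROOOOOOOOOOOOOOOOOFFFFFFFFFFFFFFFggggggggggggggg

Each string has the form R^{2n-1} O^{3n+2} F^{3n} g^{3n} (n = 1, 2, …).
Setting n = 5 gives 9, 17, 15, 15 characters in each block.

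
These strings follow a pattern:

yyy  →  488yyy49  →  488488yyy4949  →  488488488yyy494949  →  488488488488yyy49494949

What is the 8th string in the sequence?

Each term wraps the previous one in 488 on the left and 49 on the right.
From 488488488488yyy49494949, 3 further steps: 488488488488yyy49494949 → 488488488488488yyy4949494949 → 488488488488488488yyy494949494949 → (answer).

488488488488488488488yyy49494949494949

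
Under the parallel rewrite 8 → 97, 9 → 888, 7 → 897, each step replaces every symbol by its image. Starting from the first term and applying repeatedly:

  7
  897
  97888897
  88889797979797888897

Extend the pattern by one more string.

Rewriting the 20 symbols of 88889797979797888897 one by one yields 97 97 97 97 888 897 888 897 888 897 888 897 888 897 97 97 97 97 888 897; concatenated:

9797979788889788889788889788889788889797979797888897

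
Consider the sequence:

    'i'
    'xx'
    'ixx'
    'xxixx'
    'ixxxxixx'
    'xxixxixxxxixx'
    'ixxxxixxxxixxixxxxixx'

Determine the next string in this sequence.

xxixxixxxxixxixxxxixxxxixxixxxxixx

This is a Fibonacci-style word recurrence s(k) = s(k−2)·s(k−1): e.g. i·xx = ixx.
Continuing: xxixxixxxxixx · ixxxxixxxxixxixxxxixx gives term 8.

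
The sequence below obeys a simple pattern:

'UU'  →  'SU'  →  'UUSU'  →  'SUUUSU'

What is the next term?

UUSUSUUUSU

This is a Fibonacci-style word recurrence s(k) = s(k−2)·s(k−1): e.g. UU·SU = UUSU.
Continuing: UUSU · SUUUSU gives term 5.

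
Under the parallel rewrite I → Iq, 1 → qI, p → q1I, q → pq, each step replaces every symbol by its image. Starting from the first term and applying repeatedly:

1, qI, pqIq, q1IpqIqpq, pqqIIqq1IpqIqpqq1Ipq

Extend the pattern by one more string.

q1IpqpqIqIqpqpqqIIqq1IpqIqpqq1IpqpqqIIqq1Ipq

Replace each of the 20 characters of pqqIIqq1IpqIqpqq1Ipq in place — q1I pq pq Iq Iq pq pq qI Iq q1I pq Iq pq q1I pq pq qI Iq q1I pq — and concatenate.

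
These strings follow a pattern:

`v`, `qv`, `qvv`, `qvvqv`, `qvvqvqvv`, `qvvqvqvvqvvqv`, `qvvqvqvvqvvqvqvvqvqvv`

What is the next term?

This is a Fibonacci-style word recurrence s(k) = s(k−1)·s(k−2): e.g. qv·v = qvv.
Continuing: qvvqvqvvqvvqvqvvqvqvv · qvvqvqvvqvvqv gives term 8.

qvvqvqvvqvvqvqvvqvqvvqvvqvqvvqvvqv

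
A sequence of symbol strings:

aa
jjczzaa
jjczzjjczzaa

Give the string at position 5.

jjczzjjczzjjczzjjczzaa

Each term is the previous one with jjczz prepended.
From jjczzjjczzaa, 2 further steps: jjczzjjczzaa → jjczzjjczzjjczzaa → (answer).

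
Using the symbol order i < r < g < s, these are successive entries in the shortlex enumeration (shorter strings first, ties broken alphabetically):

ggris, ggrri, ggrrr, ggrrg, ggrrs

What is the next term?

Find the rightmost character of ggrrs below s, bump it to the next letter, and reset everything to its right to i.

ggrgi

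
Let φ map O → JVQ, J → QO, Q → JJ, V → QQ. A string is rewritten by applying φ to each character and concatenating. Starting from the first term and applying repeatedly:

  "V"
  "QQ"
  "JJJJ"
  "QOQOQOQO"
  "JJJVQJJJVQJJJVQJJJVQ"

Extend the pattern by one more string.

Rewriting the 20 symbols of JJJVQJJJVQJJJVQJJJVQ one by one yields QO QO QO QQ JJ QO QO QO QQ JJ QO QO QO QQ JJ QO QO QO QQ JJ; concatenated:

QOQOQOQQJJQOQOQOQQJJQOQOQOQQJJQOQOQOQQJJ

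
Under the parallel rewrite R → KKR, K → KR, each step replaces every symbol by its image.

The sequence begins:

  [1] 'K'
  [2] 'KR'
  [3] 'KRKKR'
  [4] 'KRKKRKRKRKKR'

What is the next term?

KRKKRKRKRKKRKRKKRKRKKRKRKRKKR

Rewriting each symbol of KRKKRKRKRKKR: K→KR, R→KKR, K→KR, K→KR, R→KKR, K→KR, R→KKR, K→KR, R→KKR, K→KR, K→KR, R→KKR, which concatenates to KR KKR KR KR KKR KR KKR KR KKR KR KR KKR.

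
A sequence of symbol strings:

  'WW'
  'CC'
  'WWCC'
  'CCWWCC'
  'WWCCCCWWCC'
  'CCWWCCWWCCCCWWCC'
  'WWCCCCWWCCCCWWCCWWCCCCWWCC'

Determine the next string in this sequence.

Each term (from the third on) is the two preceding terms concatenated in order: term 3 = WW·CC = WWCC.
So term 8 is CCWWCCWWCCCCWWCC·WWCCCCWWCCCCWWCCWWCCCCWWCC.

CCWWCCWWCCCCWWCCWWCCCCWWCCCCWWCCWWCCCCWWCC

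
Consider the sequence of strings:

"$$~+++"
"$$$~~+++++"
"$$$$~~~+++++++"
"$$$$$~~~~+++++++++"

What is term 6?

$$$$$$$~~~~~~+++++++++++++

The n-th term is n+1 $'s then n ~'s then 2n+1 +'s (n = 1, 2, …).
At n = 6 the blocks have lengths 7, 6, 13.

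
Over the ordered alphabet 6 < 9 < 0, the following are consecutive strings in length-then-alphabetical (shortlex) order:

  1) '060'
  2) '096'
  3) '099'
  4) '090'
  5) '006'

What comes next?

Treat 006 as a base-3 numeral over the given alphabet and add one, carrying through any trailing 0's.

009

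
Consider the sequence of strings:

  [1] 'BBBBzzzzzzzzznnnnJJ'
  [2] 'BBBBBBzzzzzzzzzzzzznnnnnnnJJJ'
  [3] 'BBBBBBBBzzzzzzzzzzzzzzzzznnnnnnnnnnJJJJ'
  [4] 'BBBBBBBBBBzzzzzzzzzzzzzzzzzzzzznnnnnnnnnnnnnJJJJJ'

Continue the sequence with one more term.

The n-th term is 2n B's then 4n+1 z's then 3n-2 n's then n J's, where the shown terms are n = 2, 3, 4, 5.
Setting n = 6 gives 12, 25, 16, 6 characters in each block.

BBBBBBBBBBBBzzzzzzzzzzzzzzzzzzzzzzzzznnnnnnnnnnnnnnnnJJJJJJ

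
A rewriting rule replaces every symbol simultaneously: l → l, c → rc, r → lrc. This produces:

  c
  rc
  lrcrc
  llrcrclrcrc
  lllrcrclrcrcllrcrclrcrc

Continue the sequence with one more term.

llllrcrclrcrcllrcrclrcrclllrcrclrcrcllrcrclrcrc

φ(lllrcrclrcrcllrcrclrcrc) expands symbol-by-symbol to l l l lrc rc lrc rc l lrc rc lrc rc l l lrc rc lrc rc l lrc rc lrc rc; joining the 23 pieces gives the next term.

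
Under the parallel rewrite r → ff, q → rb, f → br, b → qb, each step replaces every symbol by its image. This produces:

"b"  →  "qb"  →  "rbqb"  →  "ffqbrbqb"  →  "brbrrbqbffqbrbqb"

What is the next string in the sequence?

Rewriting the 16 symbols of brbrrbqbffqbrbqb one by one yields qb ff qb ff ff qb rb qb br br rb qb ff qb rb qb; concatenated:

qbffqbffffqbrbqbbrbrrbqbffqbrbqb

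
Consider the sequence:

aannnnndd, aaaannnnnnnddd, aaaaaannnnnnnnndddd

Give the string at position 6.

Term n consists of 2n a's, followed by 2n+3 n's, followed by n+1 d's (n = 1, 2, …).
For term 6, n = 6, so the run lengths are 12, 15, 7.

aaaaaaaaaaaannnnnnnnnnnnnnnddddddd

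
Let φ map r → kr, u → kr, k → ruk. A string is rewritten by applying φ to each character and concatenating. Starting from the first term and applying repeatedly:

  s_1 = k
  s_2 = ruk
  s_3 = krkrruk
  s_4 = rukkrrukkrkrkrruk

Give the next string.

Rewriting the 17 symbols of rukkrrukkrkrkrruk one by one yields kr kr ruk ruk kr kr kr ruk ruk kr ruk kr ruk kr kr kr ruk; concatenated:

krkrrukrukkrkrkrrukrukkrrukkrrukkrkrkrruk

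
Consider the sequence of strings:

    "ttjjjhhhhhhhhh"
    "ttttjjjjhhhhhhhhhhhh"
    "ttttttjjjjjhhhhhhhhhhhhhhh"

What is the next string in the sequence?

ttttttttjjjjjjhhhhhhhhhhhhhhhhhh

The n-th term is 2n-2 t's then n+1 j's then 3n+3 h's, where the shown terms are n = 2, 3, 4.
At n = 5 the blocks have lengths 8, 6, 18.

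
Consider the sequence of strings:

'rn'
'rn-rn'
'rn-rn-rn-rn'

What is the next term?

rn-rn-rn-rn-rn-rn-rn-rn

Every step duplicates the string with '-' between the halves.
One more doubling of rn-rn-rn-rn gives the answer.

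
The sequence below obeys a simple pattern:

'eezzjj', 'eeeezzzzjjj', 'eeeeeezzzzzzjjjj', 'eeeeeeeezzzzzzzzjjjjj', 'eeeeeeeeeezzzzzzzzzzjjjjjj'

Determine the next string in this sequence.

Each string has the form e^{2n} z^{2n} j^{n+1} (n = 1, 2, …).
Setting n = 6 gives 12, 12, 7 characters in each block.

eeeeeeeeeeeezzzzzzzzzzzzjjjjjjj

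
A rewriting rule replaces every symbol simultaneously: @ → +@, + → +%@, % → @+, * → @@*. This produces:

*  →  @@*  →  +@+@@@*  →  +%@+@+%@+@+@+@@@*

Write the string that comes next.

φ(+%@+@+%@+@+@+@@@*) expands symbol-by-symbol to +%@ @+ +@ +%@ +@ +%@ @+ +@ +%@ +@ +%@ +@ +%@ +@ +@ +@ @@*; joining the 17 pieces gives the next term.

+%@@++@+%@+@+%@@++@+%@+@+%@+@+%@+@+@+@@@*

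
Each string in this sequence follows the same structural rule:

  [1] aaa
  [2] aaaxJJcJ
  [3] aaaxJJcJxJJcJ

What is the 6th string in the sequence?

The strings grow by a fixed suffix xJJcJ each time.
From aaaxJJcJxJJcJ, 3 further steps: aaaxJJcJxJJcJ → aaaxJJcJxJJcJxJJcJ → aaaxJJcJxJJcJxJJcJxJJcJ → (answer).

aaaxJJcJxJJcJxJJcJxJJcJxJJcJ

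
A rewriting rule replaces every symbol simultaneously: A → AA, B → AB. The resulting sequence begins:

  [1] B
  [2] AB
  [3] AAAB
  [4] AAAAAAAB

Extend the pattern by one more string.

AAAAAAAAAAAAAAAB

Expanding AAAAAAAB: A→AA, A→AA, A→AA, A→AA, A→AA, A→AA, A→AA, B→AB. Concatenated: AA AA AA AA AA AA AA AB.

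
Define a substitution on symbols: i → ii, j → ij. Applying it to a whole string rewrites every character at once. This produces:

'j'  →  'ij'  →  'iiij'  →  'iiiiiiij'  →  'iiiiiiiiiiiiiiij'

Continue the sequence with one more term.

iiiiiiiiiiiiiiiiiiiiiiiiiiiiiiij

Applying the rule to each of the 16 symbols of iiiiiiiiiiiiiiij gives the pieces ii ii ii ii ii ii ii ii ii ii ii ii ii ii ii ij, which concatenate to the answer.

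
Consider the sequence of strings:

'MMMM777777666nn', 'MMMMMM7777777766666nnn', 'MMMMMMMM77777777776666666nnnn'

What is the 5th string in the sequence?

The n-th term is 2n M's then 2n+2 7's then 2n-1 6's then n n's, where the shown terms are n = 2, 3, 4.
Setting n = 6 gives 12, 14, 11, 6 characters in each block.

MMMMMMMMMMMM7777777777777766666666666nnnnnn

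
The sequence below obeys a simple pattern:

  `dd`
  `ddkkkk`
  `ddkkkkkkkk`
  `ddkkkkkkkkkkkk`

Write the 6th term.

Every step adds kkkk to the end: s(k+1) = s(k)·kkkk.
From ddkkkkkkkkkkkk, 2 further steps: ddkkkkkkkkkkkk → ddkkkkkkkkkkkkkkkk → (answer).

ddkkkkkkkkkkkkkkkkkkkk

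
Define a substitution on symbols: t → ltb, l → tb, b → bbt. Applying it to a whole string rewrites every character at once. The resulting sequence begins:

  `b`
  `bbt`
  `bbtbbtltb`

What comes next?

bbtbbtltbbbtbbtltbtbltbbbt

Expanding bbtbbtltb: b→bbt, b→bbt, t→ltb, b→bbt, b→bbt, t→ltb, l→tb, t→ltb, b→bbt. Concatenated: bbt bbt ltb bbt bbt ltb tb ltb bbt.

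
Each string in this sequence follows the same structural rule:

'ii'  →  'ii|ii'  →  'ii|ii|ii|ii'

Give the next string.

Each string is two copies of the previous one joined by '|'.
One more doubling of ii|ii|ii|ii gives the answer.

ii|ii|ii|ii|ii|ii|ii|ii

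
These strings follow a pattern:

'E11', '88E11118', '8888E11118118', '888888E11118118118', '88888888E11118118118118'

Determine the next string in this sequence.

8888888888E11118118118118118

Every step adds 88 to the front and 118 to the end of the previous string.
One more step from 88888888E11118118118118 gives the answer.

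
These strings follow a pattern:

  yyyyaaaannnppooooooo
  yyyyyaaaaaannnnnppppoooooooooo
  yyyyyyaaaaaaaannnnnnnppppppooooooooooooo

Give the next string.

yyyyyyyaaaaaaaaaannnnnnnnnppppppppoooooooooooooooo

Term n consists of n+2 y's, followed by 2n a's, followed by 2n-1 n's, followed by 2n-2 p's, followed by 3n+1 o's, where the shown terms are n = 2, 3, 4.
At n = 5 the blocks have lengths 7, 10, 9, 8, 16.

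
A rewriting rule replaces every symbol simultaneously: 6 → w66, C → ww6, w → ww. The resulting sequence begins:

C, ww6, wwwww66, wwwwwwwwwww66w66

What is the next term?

Rewriting the 16 symbols of wwwwwwwwwww66w66 one by one yields ww ww ww ww ww ww ww ww ww ww ww w66 w66 ww w66 w66; concatenated:

wwwwwwwwwwwwwwwwwwwwwww66w66www66w66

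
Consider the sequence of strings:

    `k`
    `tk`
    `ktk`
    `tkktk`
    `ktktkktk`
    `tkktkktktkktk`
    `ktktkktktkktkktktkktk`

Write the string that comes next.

tkktkktktkktkktktkktktkktkktktkktk

From term 3 onward, concatenate the second-to-last term with the last: k·tk = ktk, tk·ktk = tkktk, …
The next term joins tkktkktktkktk and ktktkktktkktkktktkktk.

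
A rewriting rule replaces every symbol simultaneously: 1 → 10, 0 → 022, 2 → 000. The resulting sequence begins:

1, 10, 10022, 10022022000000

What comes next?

10022022000000022000000022022022022022022

Replace each of the 14 characters of 10022022000000 in place — 10 022 022 000 000 022 000 000 022 022 022 022 022 022 — and concatenate.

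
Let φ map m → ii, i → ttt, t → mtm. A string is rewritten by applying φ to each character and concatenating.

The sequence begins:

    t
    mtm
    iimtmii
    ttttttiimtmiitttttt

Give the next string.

mtmmtmmtmmtmmtmmtmttttttiimtmiittttttmtmmtmmtmmtmmtmmtm

φ(ttttttiimtmiitttttt) expands symbol-by-symbol to mtm mtm mtm mtm mtm mtm ttt ttt ii mtm ii ttt ttt mtm mtm mtm mtm mtm mtm; joining the 19 pieces gives the next term.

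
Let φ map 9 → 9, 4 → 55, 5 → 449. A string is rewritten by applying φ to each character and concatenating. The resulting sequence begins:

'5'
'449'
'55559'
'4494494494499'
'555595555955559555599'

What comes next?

Rewriting the 21 symbols of 555595555955559555599 one by one yields 449 449 449 449 9 449 449 449 449 9 449 449 449 449 9 449 449 449 449 9 9; concatenated:

44944944944994494494494499449449449449944944944944999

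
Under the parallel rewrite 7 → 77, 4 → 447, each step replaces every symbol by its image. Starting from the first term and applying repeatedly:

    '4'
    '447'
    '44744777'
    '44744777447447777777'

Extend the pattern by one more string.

447447774474477777774474477744744777777777777777

Applying the rule to each of the 20 symbols of 44744777447447777777 gives the pieces 447 447 77 447 447 77 77 77 447 447 77 447 447 77 77 77 77 77 77 77, which concatenate to the answer.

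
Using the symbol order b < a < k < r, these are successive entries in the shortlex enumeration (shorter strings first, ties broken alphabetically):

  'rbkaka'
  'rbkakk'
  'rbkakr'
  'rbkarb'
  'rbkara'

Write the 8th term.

rbkkbb

Advancing 3 positions from rbkara through rbkara → rbkark → rbkarr reaches term 8.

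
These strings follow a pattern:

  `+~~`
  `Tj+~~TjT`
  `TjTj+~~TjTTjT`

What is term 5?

TjTjTjTj+~~TjTTjTTjTTjT

s(k+1) = Tj·s(k)·TjT, so each term gains Tj as a prefix and TjT as a suffix.
From TjTj+~~TjTTjT, 2 further steps: TjTj+~~TjTTjT → TjTjTj+~~TjTTjTTjT → (answer).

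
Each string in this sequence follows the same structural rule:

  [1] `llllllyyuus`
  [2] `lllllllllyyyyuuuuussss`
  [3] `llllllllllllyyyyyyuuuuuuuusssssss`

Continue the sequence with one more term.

Each string has the form l^{3n+3} y^{2n} u^{3n-1} s^{3n-2} (n = 1, 2, …).
For the next term, n = 4, so the run lengths are 15, 8, 11, 10.

lllllllllllllllyyyyyyyyuuuuuuuuuuussssssssss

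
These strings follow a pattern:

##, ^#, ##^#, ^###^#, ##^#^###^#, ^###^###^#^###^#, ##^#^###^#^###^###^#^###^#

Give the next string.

Each term (from the third on) is the two preceding terms concatenated in order: term 3 = ##·^# = ##^#.
Continuing: ^###^###^#^###^# · ##^#^###^#^###^###^#^###^# gives term 8.

^###^###^#^###^###^#^###^#^###^###^#^###^#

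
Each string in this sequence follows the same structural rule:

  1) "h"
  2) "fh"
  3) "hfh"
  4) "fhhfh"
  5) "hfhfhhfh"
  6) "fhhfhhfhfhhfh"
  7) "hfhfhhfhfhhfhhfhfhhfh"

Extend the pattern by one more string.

fhhfhhfhfhhfhhfhfhhfhfhhfhhfhfhhfh

From term 3 onward, concatenate the second-to-last term with the last: h·fh = hfh, fh·hfh = fhhfh, …
Continuing: fhhfhhfhfhhfh · hfhfhhfhfhhfhhfhfhhfh gives term 8.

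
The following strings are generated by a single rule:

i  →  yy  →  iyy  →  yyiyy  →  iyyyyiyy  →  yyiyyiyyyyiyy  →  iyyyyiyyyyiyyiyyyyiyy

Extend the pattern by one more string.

yyiyyiyyyyiyyiyyyyiyyyyiyyiyyyyiyy

From term 3 onward, concatenate the second-to-last term with the last: i·yy = iyy, yy·iyy = yyiyy, …
Continuing: yyiyyiyyyyiyy · iyyyyiyyyyiyyiyyyyiyy gives term 8.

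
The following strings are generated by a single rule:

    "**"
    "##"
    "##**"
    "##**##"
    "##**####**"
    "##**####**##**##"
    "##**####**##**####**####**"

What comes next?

##**####**##**####**####**##**####**##**##

Each term (from the third on) is the previous term followed by the one before it: term 3 = ##·** = ##**.
The next term joins ##**####**##**####**####** and ##**####**##**##.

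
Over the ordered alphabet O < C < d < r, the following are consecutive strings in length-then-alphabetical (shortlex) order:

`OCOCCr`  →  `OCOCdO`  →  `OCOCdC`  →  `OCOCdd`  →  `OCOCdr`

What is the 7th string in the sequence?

OCOCrC

Advancing 2 positions from OCOCdr through OCOCdr → OCOCrO reaches term 7.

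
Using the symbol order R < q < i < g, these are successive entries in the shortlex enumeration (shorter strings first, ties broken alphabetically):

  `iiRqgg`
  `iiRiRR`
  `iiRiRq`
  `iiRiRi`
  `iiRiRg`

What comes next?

iiRiqR

Find the rightmost character of iiRiRg below g, bump it to the next letter, and reset everything to its right to R.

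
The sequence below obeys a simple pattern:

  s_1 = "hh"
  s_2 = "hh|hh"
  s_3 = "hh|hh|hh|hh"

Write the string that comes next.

s(k+1) = s(k)·|·s(k) — each term doubles the last with '|' between the halves.
So the next term is two copies of hh|hh|hh|hh with '|' between the halves.

hh|hh|hh|hh|hh|hh|hh|hh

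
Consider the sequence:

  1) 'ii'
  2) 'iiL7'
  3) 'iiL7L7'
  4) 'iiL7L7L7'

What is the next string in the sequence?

The strings grow by a fixed suffix L7 each time.
So the next term is iiL7L7L7·L7.

iiL7L7L7L7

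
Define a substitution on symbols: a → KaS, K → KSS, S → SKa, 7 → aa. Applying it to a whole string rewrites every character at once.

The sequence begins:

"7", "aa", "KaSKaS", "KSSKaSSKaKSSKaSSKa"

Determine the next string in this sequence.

Rewriting the 18 symbols of KSSKaSSKaKSSKaSSKa one by one yields KSS SKa SKa KSS KaS SKa SKa KSS KaS KSS SKa SKa KSS KaS SKa SKa KSS KaS; concatenated:

KSSSKaSKaKSSKaSSKaSKaKSSKaSKSSSKaSKaKSSKaSSKaSKaKSSKaS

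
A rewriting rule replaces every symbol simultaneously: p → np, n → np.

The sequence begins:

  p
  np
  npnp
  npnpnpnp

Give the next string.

Rewriting each symbol of npnpnpnp: n→np, p→np, n→np, p→np, n→np, p→np, n→np, p→np, which concatenates to np np np np np np np np.

npnpnpnpnpnpnpnp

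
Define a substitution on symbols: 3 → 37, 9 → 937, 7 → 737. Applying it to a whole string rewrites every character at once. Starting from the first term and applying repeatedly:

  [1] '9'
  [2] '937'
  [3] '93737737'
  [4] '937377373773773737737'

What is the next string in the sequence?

9373773737737737377373773773737737737377373773773737737

Replace each of the 21 characters of 937377373773773737737 in place — 937 37 737 37 737 737 37 737 37 737 737 37 737 737 37 737 37 737 737 37 737 — and concatenate.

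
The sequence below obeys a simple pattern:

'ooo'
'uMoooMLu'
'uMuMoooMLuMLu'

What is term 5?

uMuMuMuMoooMLuMLuMLuMLu

s(k+1) = uM·s(k)·MLu, so each term gains uM as a prefix and MLu as a suffix.
From uMuMoooMLuMLu, 2 further steps: uMuMoooMLuMLu → uMuMuMoooMLuMLuMLu → (answer).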